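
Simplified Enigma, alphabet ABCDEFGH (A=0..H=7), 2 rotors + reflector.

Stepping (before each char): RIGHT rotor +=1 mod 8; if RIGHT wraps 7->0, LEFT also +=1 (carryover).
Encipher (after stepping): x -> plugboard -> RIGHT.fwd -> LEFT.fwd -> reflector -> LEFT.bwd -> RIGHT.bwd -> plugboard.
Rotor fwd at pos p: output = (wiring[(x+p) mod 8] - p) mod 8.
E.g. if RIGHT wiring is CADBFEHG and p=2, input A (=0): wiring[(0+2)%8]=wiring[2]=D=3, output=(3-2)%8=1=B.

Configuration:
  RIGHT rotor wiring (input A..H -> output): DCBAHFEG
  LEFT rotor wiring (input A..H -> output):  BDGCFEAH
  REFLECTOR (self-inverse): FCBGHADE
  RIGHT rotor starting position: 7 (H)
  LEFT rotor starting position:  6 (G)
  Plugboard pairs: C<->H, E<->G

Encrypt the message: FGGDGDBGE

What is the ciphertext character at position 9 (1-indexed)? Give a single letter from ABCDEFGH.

Char 1 ('F'): step: R->0, L->7 (L advanced); F->plug->F->R->F->L->G->refl->D->L'->E->R'->G->plug->E
Char 2 ('G'): step: R->1, L=7; G->plug->E->R->E->L->D->refl->G->L'->F->R'->G->plug->E
Char 3 ('G'): step: R->2, L=7; G->plug->E->R->C->L->E->refl->H->L'->D->R'->D->plug->D
Char 4 ('D'): step: R->3, L=7; D->plug->D->R->B->L->C->refl->B->L'->H->R'->G->plug->E
Char 5 ('G'): step: R->4, L=7; G->plug->E->R->H->L->B->refl->C->L'->B->R'->B->plug->B
Char 6 ('D'): step: R->5, L=7; D->plug->D->R->G->L->F->refl->A->L'->A->R'->A->plug->A
Char 7 ('B'): step: R->6, L=7; B->plug->B->R->A->L->A->refl->F->L'->G->R'->A->plug->A
Char 8 ('G'): step: R->7, L=7; G->plug->E->R->B->L->C->refl->B->L'->H->R'->A->plug->A
Char 9 ('E'): step: R->0, L->0 (L advanced); E->plug->G->R->E->L->F->refl->A->L'->G->R'->H->plug->C

C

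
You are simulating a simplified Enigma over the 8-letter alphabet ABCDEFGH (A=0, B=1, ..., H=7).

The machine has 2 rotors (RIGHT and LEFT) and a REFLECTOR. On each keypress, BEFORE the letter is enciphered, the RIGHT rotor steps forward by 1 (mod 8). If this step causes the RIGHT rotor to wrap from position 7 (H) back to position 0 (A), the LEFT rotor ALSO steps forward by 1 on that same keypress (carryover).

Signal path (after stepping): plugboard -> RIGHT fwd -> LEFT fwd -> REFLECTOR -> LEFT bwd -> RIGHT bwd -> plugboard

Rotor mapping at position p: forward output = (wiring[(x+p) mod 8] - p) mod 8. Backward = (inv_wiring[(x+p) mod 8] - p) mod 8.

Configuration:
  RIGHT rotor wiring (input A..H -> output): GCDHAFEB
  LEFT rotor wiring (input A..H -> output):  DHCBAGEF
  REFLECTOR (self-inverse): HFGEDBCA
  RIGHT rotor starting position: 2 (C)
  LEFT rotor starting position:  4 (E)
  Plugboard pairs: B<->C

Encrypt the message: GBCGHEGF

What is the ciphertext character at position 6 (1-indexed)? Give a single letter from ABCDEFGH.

Char 1 ('G'): step: R->3, L=4; G->plug->G->R->H->L->F->refl->B->L'->D->R'->F->plug->F
Char 2 ('B'): step: R->4, L=4; B->plug->C->R->A->L->E->refl->D->L'->F->R'->D->plug->D
Char 3 ('C'): step: R->5, L=4; C->plug->B->R->H->L->F->refl->B->L'->D->R'->H->plug->H
Char 4 ('G'): step: R->6, L=4; G->plug->G->R->C->L->A->refl->H->L'->E->R'->D->plug->D
Char 5 ('H'): step: R->7, L=4; H->plug->H->R->F->L->D->refl->E->L'->A->R'->E->plug->E
Char 6 ('E'): step: R->0, L->5 (L advanced); E->plug->E->R->A->L->B->refl->F->L'->F->R'->F->plug->F

F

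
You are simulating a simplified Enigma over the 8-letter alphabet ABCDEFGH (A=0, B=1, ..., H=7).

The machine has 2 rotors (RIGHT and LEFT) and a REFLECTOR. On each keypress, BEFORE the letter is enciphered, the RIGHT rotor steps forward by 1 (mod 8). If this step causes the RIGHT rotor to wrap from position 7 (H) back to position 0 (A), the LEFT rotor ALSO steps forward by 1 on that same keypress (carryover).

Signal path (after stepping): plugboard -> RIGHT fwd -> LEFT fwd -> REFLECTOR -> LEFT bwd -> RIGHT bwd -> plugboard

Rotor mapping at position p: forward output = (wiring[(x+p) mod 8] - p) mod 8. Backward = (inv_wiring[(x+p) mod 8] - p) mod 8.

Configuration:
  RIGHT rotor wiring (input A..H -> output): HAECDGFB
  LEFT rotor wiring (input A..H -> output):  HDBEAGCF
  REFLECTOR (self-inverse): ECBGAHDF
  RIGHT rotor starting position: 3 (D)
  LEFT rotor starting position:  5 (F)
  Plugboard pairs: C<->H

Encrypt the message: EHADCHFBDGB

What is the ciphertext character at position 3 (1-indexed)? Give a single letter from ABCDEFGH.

Char 1 ('E'): step: R->4, L=5; E->plug->E->R->D->L->C->refl->B->L'->A->R'->G->plug->G
Char 2 ('H'): step: R->5, L=5; H->plug->C->R->E->L->G->refl->D->L'->H->R'->F->plug->F
Char 3 ('A'): step: R->6, L=5; A->plug->A->R->H->L->D->refl->G->L'->E->R'->F->plug->F

F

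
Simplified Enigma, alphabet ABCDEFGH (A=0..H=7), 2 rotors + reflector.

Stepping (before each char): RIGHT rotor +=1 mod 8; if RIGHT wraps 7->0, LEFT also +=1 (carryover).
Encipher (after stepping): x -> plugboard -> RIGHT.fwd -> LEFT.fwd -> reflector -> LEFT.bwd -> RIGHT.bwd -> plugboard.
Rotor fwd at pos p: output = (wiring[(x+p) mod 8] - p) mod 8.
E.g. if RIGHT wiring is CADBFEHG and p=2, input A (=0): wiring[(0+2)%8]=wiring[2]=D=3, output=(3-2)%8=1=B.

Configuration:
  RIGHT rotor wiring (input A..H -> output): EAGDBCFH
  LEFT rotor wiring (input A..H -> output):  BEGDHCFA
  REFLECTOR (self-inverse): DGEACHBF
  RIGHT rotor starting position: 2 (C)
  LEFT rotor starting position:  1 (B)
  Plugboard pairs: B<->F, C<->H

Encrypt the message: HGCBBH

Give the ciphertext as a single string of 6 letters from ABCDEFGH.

Char 1 ('H'): step: R->3, L=1; H->plug->C->R->H->L->A->refl->D->L'->A->R'->A->plug->A
Char 2 ('G'): step: R->4, L=1; G->plug->G->R->C->L->C->refl->E->L'->F->R'->A->plug->A
Char 3 ('C'): step: R->5, L=1; C->plug->H->R->E->L->B->refl->G->L'->D->R'->E->plug->E
Char 4 ('B'): step: R->6, L=1; B->plug->F->R->F->L->E->refl->C->L'->C->R'->D->plug->D
Char 5 ('B'): step: R->7, L=1; B->plug->F->R->C->L->C->refl->E->L'->F->R'->B->plug->F
Char 6 ('H'): step: R->0, L->2 (L advanced); H->plug->C->R->G->L->H->refl->F->L'->C->R'->F->plug->B

Answer: AAEDFB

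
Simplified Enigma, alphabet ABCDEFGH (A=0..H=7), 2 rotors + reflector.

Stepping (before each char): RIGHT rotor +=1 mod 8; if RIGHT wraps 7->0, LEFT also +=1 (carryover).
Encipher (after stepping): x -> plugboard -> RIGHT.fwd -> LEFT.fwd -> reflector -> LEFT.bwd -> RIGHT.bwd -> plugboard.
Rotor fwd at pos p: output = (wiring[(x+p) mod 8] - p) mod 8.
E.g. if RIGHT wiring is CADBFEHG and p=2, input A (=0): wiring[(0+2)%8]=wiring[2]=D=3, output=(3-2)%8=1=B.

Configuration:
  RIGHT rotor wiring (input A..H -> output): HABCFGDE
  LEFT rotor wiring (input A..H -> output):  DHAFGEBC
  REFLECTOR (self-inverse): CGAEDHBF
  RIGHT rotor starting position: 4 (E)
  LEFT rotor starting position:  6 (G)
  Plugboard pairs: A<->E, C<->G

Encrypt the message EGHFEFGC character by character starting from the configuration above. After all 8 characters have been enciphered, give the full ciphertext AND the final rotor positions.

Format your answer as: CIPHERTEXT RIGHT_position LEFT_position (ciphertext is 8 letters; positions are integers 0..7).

Char 1 ('E'): step: R->5, L=6; E->plug->A->R->B->L->E->refl->D->L'->A->R'->H->plug->H
Char 2 ('G'): step: R->6, L=6; G->plug->C->R->B->L->E->refl->D->L'->A->R'->H->plug->H
Char 3 ('H'): step: R->7, L=6; H->plug->H->R->E->L->C->refl->A->L'->G->R'->F->plug->F
Char 4 ('F'): step: R->0, L->7 (L advanced); F->plug->F->R->G->L->F->refl->H->L'->F->R'->E->plug->A
Char 5 ('E'): step: R->1, L=7; E->plug->A->R->H->L->C->refl->A->L'->C->R'->F->plug->F
Char 6 ('F'): step: R->2, L=7; F->plug->F->R->C->L->A->refl->C->L'->H->R'->A->plug->E
Char 7 ('G'): step: R->3, L=7; G->plug->C->R->D->L->B->refl->G->L'->E->R'->F->plug->F
Char 8 ('C'): step: R->4, L=7; C->plug->G->R->F->L->H->refl->F->L'->G->R'->H->plug->H
Final: ciphertext=HHFAFEFH, RIGHT=4, LEFT=7

Answer: HHFAFEFH 4 7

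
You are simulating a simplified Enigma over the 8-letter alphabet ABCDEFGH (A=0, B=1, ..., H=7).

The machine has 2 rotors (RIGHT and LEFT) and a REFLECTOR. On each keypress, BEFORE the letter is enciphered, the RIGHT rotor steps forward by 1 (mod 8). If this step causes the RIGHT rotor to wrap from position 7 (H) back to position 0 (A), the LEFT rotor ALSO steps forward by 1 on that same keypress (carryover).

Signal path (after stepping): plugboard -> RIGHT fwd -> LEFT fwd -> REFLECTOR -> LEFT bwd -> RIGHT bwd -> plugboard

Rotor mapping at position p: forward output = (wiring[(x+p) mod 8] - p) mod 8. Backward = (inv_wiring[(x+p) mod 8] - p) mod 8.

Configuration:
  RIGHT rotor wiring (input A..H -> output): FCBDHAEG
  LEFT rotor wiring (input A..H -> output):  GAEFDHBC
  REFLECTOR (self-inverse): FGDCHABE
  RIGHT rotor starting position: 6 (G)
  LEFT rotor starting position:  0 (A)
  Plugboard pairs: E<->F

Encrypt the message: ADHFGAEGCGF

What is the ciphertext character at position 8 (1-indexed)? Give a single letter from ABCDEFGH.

Char 1 ('A'): step: R->7, L=0; A->plug->A->R->H->L->C->refl->D->L'->E->R'->E->plug->F
Char 2 ('D'): step: R->0, L->1 (L advanced); D->plug->D->R->D->L->C->refl->D->L'->B->R'->C->plug->C
Char 3 ('H'): step: R->1, L=1; H->plug->H->R->E->L->G->refl->B->L'->G->R'->D->plug->D
Char 4 ('F'): step: R->2, L=1; F->plug->E->R->C->L->E->refl->H->L'->A->R'->H->plug->H
Char 5 ('G'): step: R->3, L=1; G->plug->G->R->H->L->F->refl->A->L'->F->R'->C->plug->C
Char 6 ('A'): step: R->4, L=1; A->plug->A->R->D->L->C->refl->D->L'->B->R'->E->plug->F
Char 7 ('E'): step: R->5, L=1; E->plug->F->R->E->L->G->refl->B->L'->G->R'->G->plug->G
Char 8 ('G'): step: R->6, L=1; G->plug->G->R->B->L->D->refl->C->L'->D->R'->E->plug->F

F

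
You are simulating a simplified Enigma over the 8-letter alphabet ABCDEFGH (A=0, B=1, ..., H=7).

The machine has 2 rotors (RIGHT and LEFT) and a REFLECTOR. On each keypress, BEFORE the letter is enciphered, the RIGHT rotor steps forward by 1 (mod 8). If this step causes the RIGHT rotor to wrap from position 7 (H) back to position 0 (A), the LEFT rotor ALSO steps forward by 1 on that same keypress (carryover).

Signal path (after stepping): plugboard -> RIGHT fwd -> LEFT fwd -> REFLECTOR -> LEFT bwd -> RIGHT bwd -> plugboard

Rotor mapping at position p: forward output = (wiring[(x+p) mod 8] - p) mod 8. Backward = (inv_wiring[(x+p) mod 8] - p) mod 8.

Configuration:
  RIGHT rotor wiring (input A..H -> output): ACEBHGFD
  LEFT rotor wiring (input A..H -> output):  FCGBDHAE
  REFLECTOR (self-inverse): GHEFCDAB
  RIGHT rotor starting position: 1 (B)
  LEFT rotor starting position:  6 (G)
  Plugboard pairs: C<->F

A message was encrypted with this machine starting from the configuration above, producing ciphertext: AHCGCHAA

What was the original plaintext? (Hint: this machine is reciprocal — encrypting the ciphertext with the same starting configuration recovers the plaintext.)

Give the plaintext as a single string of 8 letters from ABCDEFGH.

Answer: BBHAHDBD

Derivation:
Char 1 ('A'): step: R->2, L=6; A->plug->A->R->C->L->H->refl->B->L'->H->R'->B->plug->B
Char 2 ('H'): step: R->3, L=6; H->plug->H->R->B->L->G->refl->A->L'->E->R'->B->plug->B
Char 3 ('C'): step: R->4, L=6; C->plug->F->R->G->L->F->refl->D->L'->F->R'->H->plug->H
Char 4 ('G'): step: R->5, L=6; G->plug->G->R->E->L->A->refl->G->L'->B->R'->A->plug->A
Char 5 ('C'): step: R->6, L=6; C->plug->F->R->D->L->E->refl->C->L'->A->R'->H->plug->H
Char 6 ('H'): step: R->7, L=6; H->plug->H->R->G->L->F->refl->D->L'->F->R'->D->plug->D
Char 7 ('A'): step: R->0, L->7 (L advanced); A->plug->A->R->A->L->F->refl->D->L'->C->R'->B->plug->B
Char 8 ('A'): step: R->1, L=7; A->plug->A->R->B->L->G->refl->A->L'->G->R'->D->plug->D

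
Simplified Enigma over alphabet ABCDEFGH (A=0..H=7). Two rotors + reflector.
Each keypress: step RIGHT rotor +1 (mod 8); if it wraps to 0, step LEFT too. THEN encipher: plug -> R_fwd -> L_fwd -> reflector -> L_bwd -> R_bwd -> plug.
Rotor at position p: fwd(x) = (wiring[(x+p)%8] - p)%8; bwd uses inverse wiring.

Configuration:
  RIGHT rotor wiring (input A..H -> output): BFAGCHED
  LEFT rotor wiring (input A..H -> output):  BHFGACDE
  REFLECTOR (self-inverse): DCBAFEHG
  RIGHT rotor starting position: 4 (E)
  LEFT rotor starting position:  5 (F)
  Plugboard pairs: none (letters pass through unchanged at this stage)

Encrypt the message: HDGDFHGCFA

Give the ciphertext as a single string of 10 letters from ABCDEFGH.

Char 1 ('H'): step: R->5, L=5; H->plug->H->R->F->L->A->refl->D->L'->H->R'->B->plug->B
Char 2 ('D'): step: R->6, L=5; D->plug->D->R->H->L->D->refl->A->L'->F->R'->B->plug->B
Char 3 ('G'): step: R->7, L=5; G->plug->G->R->A->L->F->refl->E->L'->D->R'->F->plug->F
Char 4 ('D'): step: R->0, L->6 (L advanced); D->plug->D->R->G->L->C->refl->B->L'->D->R'->H->plug->H
Char 5 ('F'): step: R->1, L=6; F->plug->F->R->D->L->B->refl->C->L'->G->R'->E->plug->E
Char 6 ('H'): step: R->2, L=6; H->plug->H->R->D->L->B->refl->C->L'->G->R'->A->plug->A
Char 7 ('G'): step: R->3, L=6; G->plug->G->R->C->L->D->refl->A->L'->F->R'->H->plug->H
Char 8 ('C'): step: R->4, L=6; C->plug->C->R->A->L->F->refl->E->L'->H->R'->D->plug->D
Char 9 ('F'): step: R->5, L=6; F->plug->F->R->D->L->B->refl->C->L'->G->R'->C->plug->C
Char 10 ('A'): step: R->6, L=6; A->plug->A->R->G->L->C->refl->B->L'->D->R'->C->plug->C

Answer: BBFHEAHDCC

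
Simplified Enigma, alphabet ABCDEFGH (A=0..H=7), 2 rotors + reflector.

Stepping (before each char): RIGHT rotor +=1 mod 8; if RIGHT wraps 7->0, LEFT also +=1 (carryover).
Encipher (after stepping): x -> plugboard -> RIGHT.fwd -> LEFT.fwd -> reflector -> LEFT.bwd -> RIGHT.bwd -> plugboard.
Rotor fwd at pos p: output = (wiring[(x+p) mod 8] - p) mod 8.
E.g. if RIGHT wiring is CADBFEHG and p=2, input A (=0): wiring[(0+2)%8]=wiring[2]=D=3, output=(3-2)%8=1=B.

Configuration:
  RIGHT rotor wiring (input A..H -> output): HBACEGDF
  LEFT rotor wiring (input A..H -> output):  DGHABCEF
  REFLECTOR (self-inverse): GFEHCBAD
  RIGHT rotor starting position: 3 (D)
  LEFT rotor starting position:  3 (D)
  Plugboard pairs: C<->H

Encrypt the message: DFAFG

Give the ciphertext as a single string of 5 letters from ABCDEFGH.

Char 1 ('D'): step: R->4, L=3; D->plug->D->R->B->L->G->refl->A->L'->F->R'->F->plug->F
Char 2 ('F'): step: R->5, L=3; F->plug->F->R->D->L->B->refl->F->L'->A->R'->C->plug->H
Char 3 ('A'): step: R->6, L=3; A->plug->A->R->F->L->A->refl->G->L'->B->R'->C->plug->H
Char 4 ('F'): step: R->7, L=3; F->plug->F->R->F->L->A->refl->G->L'->B->R'->D->plug->D
Char 5 ('G'): step: R->0, L->4 (L advanced); G->plug->G->R->D->L->B->refl->F->L'->A->R'->C->plug->H

Answer: FHHDH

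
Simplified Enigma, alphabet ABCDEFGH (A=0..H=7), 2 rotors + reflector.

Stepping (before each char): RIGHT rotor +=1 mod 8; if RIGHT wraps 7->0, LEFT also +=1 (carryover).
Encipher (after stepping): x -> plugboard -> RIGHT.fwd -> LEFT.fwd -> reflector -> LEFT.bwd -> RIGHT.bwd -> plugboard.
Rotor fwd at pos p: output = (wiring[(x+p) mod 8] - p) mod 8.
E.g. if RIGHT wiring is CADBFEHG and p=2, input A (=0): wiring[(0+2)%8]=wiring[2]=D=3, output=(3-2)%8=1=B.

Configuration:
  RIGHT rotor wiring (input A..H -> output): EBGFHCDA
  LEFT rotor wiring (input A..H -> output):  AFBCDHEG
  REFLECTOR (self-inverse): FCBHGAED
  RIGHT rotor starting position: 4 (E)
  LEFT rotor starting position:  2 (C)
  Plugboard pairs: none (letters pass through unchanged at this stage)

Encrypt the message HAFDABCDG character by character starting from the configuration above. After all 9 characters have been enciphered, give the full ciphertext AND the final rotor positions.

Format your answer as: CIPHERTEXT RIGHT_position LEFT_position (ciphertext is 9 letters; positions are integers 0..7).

Answer: ECDBCFAEE 5 3

Derivation:
Char 1 ('H'): step: R->5, L=2; H->plug->H->R->C->L->B->refl->C->L'->E->R'->E->plug->E
Char 2 ('A'): step: R->6, L=2; A->plug->A->R->F->L->E->refl->G->L'->G->R'->C->plug->C
Char 3 ('F'): step: R->7, L=2; F->plug->F->R->A->L->H->refl->D->L'->H->R'->D->plug->D
Char 4 ('D'): step: R->0, L->3 (L advanced); D->plug->D->R->F->L->F->refl->A->L'->B->R'->B->plug->B
Char 5 ('A'): step: R->1, L=3; A->plug->A->R->A->L->H->refl->D->L'->E->R'->C->plug->C
Char 6 ('B'): step: R->2, L=3; B->plug->B->R->D->L->B->refl->C->L'->G->R'->F->plug->F
Char 7 ('C'): step: R->3, L=3; C->plug->C->R->H->L->G->refl->E->L'->C->R'->A->plug->A
Char 8 ('D'): step: R->4, L=3; D->plug->D->R->E->L->D->refl->H->L'->A->R'->E->plug->E
Char 9 ('G'): step: R->5, L=3; G->plug->G->R->A->L->H->refl->D->L'->E->R'->E->plug->E
Final: ciphertext=ECDBCFAEE, RIGHT=5, LEFT=3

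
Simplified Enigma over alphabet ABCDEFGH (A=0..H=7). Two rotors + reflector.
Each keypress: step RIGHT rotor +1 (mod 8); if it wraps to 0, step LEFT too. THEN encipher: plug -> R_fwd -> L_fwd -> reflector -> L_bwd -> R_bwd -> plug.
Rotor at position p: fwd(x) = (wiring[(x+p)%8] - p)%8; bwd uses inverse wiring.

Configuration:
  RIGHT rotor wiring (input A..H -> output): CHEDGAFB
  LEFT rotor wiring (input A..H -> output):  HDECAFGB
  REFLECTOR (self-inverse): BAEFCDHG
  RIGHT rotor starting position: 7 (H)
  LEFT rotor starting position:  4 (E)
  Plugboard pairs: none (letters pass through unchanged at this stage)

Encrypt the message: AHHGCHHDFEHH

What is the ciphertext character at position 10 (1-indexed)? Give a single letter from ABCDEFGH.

Char 1 ('A'): step: R->0, L->5 (L advanced); A->plug->A->R->C->L->E->refl->C->L'->D->R'->D->plug->D
Char 2 ('H'): step: R->1, L=5; H->plug->H->R->B->L->B->refl->A->L'->A->R'->G->plug->G
Char 3 ('H'): step: R->2, L=5; H->plug->H->R->F->L->H->refl->G->L'->E->R'->C->plug->C
Char 4 ('G'): step: R->3, L=5; G->plug->G->R->E->L->G->refl->H->L'->F->R'->C->plug->C
Char 5 ('C'): step: R->4, L=5; C->plug->C->R->B->L->B->refl->A->L'->A->R'->G->plug->G
Char 6 ('H'): step: R->5, L=5; H->plug->H->R->B->L->B->refl->A->L'->A->R'->B->plug->B
Char 7 ('H'): step: R->6, L=5; H->plug->H->R->C->L->E->refl->C->L'->D->R'->B->plug->B
Char 8 ('D'): step: R->7, L=5; D->plug->D->R->F->L->H->refl->G->L'->E->R'->E->plug->E
Char 9 ('F'): step: R->0, L->6 (L advanced); F->plug->F->R->A->L->A->refl->B->L'->C->R'->A->plug->A
Char 10 ('E'): step: R->1, L=6; E->plug->E->R->H->L->H->refl->G->L'->E->R'->F->plug->F

F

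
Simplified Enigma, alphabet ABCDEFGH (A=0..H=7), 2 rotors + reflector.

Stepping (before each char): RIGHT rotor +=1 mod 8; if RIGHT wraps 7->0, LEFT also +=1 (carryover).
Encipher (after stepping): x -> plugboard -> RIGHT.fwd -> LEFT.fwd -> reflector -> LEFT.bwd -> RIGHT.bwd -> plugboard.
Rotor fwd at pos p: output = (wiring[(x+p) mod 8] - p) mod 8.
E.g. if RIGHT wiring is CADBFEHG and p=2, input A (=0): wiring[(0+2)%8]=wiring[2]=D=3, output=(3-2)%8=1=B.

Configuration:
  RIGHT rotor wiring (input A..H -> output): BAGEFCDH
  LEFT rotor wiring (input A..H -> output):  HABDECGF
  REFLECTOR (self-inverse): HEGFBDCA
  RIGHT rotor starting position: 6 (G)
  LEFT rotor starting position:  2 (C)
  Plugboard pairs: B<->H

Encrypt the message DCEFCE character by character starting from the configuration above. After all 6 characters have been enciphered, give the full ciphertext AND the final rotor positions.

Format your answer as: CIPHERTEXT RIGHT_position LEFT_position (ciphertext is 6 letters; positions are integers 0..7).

Char 1 ('D'): step: R->7, L=2; D->plug->D->R->H->L->G->refl->C->L'->C->R'->B->plug->H
Char 2 ('C'): step: R->0, L->3 (L advanced); C->plug->C->R->G->L->F->refl->D->L'->D->R'->G->plug->G
Char 3 ('E'): step: R->1, L=3; E->plug->E->R->B->L->B->refl->E->L'->F->R'->B->plug->H
Char 4 ('F'): step: R->2, L=3; F->plug->F->R->F->L->E->refl->B->L'->B->R'->E->plug->E
Char 5 ('C'): step: R->3, L=3; C->plug->C->R->H->L->G->refl->C->L'->E->R'->E->plug->E
Char 6 ('E'): step: R->4, L=3; E->plug->E->R->F->L->E->refl->B->L'->B->R'->A->plug->A
Final: ciphertext=HGHEEA, RIGHT=4, LEFT=3

Answer: HGHEEA 4 3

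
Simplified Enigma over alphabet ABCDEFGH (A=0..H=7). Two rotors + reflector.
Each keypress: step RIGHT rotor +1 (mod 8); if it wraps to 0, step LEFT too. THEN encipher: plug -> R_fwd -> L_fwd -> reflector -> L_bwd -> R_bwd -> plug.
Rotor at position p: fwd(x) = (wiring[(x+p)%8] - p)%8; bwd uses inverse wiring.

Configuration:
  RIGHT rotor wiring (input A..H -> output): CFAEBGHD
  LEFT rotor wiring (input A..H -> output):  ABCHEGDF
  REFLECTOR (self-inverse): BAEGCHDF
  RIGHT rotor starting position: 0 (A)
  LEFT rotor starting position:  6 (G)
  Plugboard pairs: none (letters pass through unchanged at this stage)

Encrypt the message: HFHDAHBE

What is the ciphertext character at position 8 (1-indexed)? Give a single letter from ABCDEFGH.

Char 1 ('H'): step: R->1, L=6; H->plug->H->R->B->L->H->refl->F->L'->A->R'->D->plug->D
Char 2 ('F'): step: R->2, L=6; F->plug->F->R->B->L->H->refl->F->L'->A->R'->G->plug->G
Char 3 ('H'): step: R->3, L=6; H->plug->H->R->F->L->B->refl->A->L'->H->R'->F->plug->F
Char 4 ('D'): step: R->4, L=6; D->plug->D->R->H->L->A->refl->B->L'->F->R'->A->plug->A
Char 5 ('A'): step: R->5, L=6; A->plug->A->R->B->L->H->refl->F->L'->A->R'->E->plug->E
Char 6 ('H'): step: R->6, L=6; H->plug->H->R->A->L->F->refl->H->L'->B->R'->A->plug->A
Char 7 ('B'): step: R->7, L=6; B->plug->B->R->D->L->D->refl->G->L'->G->R'->C->plug->C
Char 8 ('E'): step: R->0, L->7 (L advanced); E->plug->E->R->B->L->B->refl->A->L'->E->R'->D->plug->D

D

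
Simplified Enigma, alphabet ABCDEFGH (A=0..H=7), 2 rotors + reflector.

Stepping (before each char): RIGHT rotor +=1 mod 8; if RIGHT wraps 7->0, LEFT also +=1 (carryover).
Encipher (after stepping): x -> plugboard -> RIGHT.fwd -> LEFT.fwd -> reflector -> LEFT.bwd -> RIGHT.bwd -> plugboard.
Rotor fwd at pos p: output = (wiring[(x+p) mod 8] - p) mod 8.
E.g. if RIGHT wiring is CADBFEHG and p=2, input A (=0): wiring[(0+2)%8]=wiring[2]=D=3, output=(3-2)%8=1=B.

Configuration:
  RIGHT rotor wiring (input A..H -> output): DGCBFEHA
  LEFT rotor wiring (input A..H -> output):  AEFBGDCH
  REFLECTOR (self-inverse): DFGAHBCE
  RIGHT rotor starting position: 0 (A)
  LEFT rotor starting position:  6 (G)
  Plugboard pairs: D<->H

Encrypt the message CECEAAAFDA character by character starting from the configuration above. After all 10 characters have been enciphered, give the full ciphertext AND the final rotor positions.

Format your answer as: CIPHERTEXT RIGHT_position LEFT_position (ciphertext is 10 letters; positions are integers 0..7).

Char 1 ('C'): step: R->1, L=6; C->plug->C->R->A->L->E->refl->H->L'->E->R'->D->plug->H
Char 2 ('E'): step: R->2, L=6; E->plug->E->R->F->L->D->refl->A->L'->G->R'->F->plug->F
Char 3 ('C'): step: R->3, L=6; C->plug->C->R->B->L->B->refl->F->L'->H->R'->H->plug->D
Char 4 ('E'): step: R->4, L=6; E->plug->E->R->H->L->F->refl->B->L'->B->R'->A->plug->A
Char 5 ('A'): step: R->5, L=6; A->plug->A->R->H->L->F->refl->B->L'->B->R'->E->plug->E
Char 6 ('A'): step: R->6, L=6; A->plug->A->R->B->L->B->refl->F->L'->H->R'->G->plug->G
Char 7 ('A'): step: R->7, L=6; A->plug->A->R->B->L->B->refl->F->L'->H->R'->C->plug->C
Char 8 ('F'): step: R->0, L->7 (L advanced); F->plug->F->R->E->L->C->refl->G->L'->D->R'->A->plug->A
Char 9 ('D'): step: R->1, L=7; D->plug->H->R->C->L->F->refl->B->L'->B->R'->B->plug->B
Char 10 ('A'): step: R->2, L=7; A->plug->A->R->A->L->A->refl->D->L'->H->R'->B->plug->B
Final: ciphertext=HFDAEGCABB, RIGHT=2, LEFT=7

Answer: HFDAEGCABB 2 7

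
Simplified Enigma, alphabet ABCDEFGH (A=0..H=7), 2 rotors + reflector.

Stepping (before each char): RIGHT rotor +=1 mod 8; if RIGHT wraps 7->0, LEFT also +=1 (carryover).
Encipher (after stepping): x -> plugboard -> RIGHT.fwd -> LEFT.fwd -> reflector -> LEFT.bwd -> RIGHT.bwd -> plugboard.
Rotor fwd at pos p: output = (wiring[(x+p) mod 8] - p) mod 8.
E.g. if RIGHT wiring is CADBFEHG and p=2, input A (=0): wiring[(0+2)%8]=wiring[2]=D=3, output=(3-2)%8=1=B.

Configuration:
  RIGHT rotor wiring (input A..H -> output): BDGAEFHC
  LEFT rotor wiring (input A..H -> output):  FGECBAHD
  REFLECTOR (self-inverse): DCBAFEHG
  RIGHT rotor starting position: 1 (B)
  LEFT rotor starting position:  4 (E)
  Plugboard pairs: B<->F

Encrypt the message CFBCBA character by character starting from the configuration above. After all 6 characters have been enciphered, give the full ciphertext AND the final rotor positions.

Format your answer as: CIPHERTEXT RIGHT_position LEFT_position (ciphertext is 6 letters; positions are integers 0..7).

Char 1 ('C'): step: R->2, L=4; C->plug->C->R->C->L->D->refl->A->L'->G->R'->B->plug->F
Char 2 ('F'): step: R->3, L=4; F->plug->B->R->B->L->E->refl->F->L'->A->R'->G->plug->G
Char 3 ('B'): step: R->4, L=4; B->plug->F->R->H->L->G->refl->H->L'->D->R'->C->plug->C
Char 4 ('C'): step: R->5, L=4; C->plug->C->R->F->L->C->refl->B->L'->E->R'->D->plug->D
Char 5 ('B'): step: R->6, L=4; B->plug->F->R->C->L->D->refl->A->L'->G->R'->G->plug->G
Char 6 ('A'): step: R->7, L=4; A->plug->A->R->D->L->H->refl->G->L'->H->R'->D->plug->D
Final: ciphertext=FGCDGD, RIGHT=7, LEFT=4

Answer: FGCDGD 7 4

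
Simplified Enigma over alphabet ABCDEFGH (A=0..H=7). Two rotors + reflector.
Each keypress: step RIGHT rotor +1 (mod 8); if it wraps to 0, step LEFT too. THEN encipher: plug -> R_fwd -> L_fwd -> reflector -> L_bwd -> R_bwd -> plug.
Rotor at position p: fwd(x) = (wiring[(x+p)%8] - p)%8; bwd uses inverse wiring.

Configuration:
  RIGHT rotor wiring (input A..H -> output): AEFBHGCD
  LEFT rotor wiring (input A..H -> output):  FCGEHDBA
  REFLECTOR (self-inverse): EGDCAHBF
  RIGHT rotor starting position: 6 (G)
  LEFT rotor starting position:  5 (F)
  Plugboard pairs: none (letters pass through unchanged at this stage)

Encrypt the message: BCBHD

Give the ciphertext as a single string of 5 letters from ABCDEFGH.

Answer: HFABH

Derivation:
Char 1 ('B'): step: R->7, L=5; B->plug->B->R->B->L->E->refl->A->L'->D->R'->H->plug->H
Char 2 ('C'): step: R->0, L->6 (L advanced); C->plug->C->R->F->L->G->refl->B->L'->G->R'->F->plug->F
Char 3 ('B'): step: R->1, L=6; B->plug->B->R->E->L->A->refl->E->L'->D->R'->A->plug->A
Char 4 ('H'): step: R->2, L=6; H->plug->H->R->C->L->H->refl->F->L'->H->R'->B->plug->B
Char 5 ('D'): step: R->3, L=6; D->plug->D->R->H->L->F->refl->H->L'->C->R'->H->plug->H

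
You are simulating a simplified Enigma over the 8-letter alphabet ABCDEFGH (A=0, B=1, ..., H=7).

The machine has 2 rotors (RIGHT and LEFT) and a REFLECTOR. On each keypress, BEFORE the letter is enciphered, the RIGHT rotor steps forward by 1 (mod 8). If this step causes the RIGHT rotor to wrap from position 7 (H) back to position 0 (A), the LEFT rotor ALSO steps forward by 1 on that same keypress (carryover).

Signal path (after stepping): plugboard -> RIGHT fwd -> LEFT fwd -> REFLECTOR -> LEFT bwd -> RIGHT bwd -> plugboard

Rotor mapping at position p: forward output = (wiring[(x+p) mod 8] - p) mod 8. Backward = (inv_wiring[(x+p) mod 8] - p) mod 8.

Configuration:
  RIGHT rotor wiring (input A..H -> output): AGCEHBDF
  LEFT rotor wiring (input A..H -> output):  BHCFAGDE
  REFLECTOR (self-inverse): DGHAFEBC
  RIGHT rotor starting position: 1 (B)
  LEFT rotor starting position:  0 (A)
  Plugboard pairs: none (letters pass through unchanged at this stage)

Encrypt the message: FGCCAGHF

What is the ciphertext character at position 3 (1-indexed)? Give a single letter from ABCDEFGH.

Char 1 ('F'): step: R->2, L=0; F->plug->F->R->D->L->F->refl->E->L'->H->R'->D->plug->D
Char 2 ('G'): step: R->3, L=0; G->plug->G->R->D->L->F->refl->E->L'->H->R'->H->plug->H
Char 3 ('C'): step: R->4, L=0; C->plug->C->R->H->L->E->refl->F->L'->D->R'->A->plug->A

A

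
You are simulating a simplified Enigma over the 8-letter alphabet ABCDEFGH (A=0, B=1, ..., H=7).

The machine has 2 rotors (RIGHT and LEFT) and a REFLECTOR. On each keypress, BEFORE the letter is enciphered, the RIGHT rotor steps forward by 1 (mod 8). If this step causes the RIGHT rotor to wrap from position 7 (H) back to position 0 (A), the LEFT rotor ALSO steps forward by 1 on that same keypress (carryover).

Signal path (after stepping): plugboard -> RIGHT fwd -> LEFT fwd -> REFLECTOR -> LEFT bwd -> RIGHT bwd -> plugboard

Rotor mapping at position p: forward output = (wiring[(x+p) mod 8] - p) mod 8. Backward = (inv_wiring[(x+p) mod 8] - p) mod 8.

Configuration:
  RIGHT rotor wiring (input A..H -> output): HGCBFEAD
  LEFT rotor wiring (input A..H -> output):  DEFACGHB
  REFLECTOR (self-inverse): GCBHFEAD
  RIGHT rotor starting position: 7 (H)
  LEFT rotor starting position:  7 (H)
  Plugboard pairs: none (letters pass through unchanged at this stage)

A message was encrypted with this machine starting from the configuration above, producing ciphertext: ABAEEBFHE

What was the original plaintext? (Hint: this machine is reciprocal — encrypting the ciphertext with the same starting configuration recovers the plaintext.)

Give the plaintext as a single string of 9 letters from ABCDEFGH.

Answer: FGEAHFBEB

Derivation:
Char 1 ('A'): step: R->0, L->0 (L advanced); A->plug->A->R->H->L->B->refl->C->L'->E->R'->F->plug->F
Char 2 ('B'): step: R->1, L=0; B->plug->B->R->B->L->E->refl->F->L'->C->R'->G->plug->G
Char 3 ('A'): step: R->2, L=0; A->plug->A->R->A->L->D->refl->H->L'->G->R'->E->plug->E
Char 4 ('E'): step: R->3, L=0; E->plug->E->R->A->L->D->refl->H->L'->G->R'->A->plug->A
Char 5 ('E'): step: R->4, L=0; E->plug->E->R->D->L->A->refl->G->L'->F->R'->H->plug->H
Char 6 ('B'): step: R->5, L=0; B->plug->B->R->D->L->A->refl->G->L'->F->R'->F->plug->F
Char 7 ('F'): step: R->6, L=0; F->plug->F->R->D->L->A->refl->G->L'->F->R'->B->plug->B
Char 8 ('H'): step: R->7, L=0; H->plug->H->R->B->L->E->refl->F->L'->C->R'->E->plug->E
Char 9 ('E'): step: R->0, L->1 (L advanced); E->plug->E->R->F->L->G->refl->A->L'->G->R'->B->plug->B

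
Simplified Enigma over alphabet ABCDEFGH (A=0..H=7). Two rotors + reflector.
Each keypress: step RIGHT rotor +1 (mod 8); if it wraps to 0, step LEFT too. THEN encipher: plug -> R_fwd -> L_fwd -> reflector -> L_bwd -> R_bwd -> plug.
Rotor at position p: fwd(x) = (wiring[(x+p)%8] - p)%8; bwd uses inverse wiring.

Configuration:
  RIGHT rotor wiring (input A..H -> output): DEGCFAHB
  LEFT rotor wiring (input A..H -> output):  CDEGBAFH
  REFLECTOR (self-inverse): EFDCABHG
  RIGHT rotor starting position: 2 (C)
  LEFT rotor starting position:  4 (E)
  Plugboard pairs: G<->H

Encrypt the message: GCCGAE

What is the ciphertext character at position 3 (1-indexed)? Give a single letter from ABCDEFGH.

Char 1 ('G'): step: R->3, L=4; G->plug->H->R->D->L->D->refl->C->L'->H->R'->A->plug->A
Char 2 ('C'): step: R->4, L=4; C->plug->C->R->D->L->D->refl->C->L'->H->R'->E->plug->E
Char 3 ('C'): step: R->5, L=4; C->plug->C->R->E->L->G->refl->H->L'->F->R'->G->plug->H

H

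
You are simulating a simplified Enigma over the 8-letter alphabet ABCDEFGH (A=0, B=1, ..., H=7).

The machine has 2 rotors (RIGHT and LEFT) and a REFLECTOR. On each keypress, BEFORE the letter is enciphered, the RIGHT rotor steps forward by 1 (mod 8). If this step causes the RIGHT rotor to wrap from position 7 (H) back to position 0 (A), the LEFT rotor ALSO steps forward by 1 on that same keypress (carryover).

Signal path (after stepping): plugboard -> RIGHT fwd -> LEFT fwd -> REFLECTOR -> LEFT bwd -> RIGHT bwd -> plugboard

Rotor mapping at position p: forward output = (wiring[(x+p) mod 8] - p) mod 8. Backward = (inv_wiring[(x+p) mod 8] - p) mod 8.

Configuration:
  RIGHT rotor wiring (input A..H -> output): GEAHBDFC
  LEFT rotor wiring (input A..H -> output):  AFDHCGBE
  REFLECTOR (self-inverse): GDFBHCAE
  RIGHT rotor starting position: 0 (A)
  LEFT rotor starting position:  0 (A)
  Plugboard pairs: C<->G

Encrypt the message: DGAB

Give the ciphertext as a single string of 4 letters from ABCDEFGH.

Answer: HECH

Derivation:
Char 1 ('D'): step: R->1, L=0; D->plug->D->R->A->L->A->refl->G->L'->F->R'->H->plug->H
Char 2 ('G'): step: R->2, L=0; G->plug->C->R->H->L->E->refl->H->L'->D->R'->E->plug->E
Char 3 ('A'): step: R->3, L=0; A->plug->A->R->E->L->C->refl->F->L'->B->R'->G->plug->C
Char 4 ('B'): step: R->4, L=0; B->plug->B->R->H->L->E->refl->H->L'->D->R'->H->plug->H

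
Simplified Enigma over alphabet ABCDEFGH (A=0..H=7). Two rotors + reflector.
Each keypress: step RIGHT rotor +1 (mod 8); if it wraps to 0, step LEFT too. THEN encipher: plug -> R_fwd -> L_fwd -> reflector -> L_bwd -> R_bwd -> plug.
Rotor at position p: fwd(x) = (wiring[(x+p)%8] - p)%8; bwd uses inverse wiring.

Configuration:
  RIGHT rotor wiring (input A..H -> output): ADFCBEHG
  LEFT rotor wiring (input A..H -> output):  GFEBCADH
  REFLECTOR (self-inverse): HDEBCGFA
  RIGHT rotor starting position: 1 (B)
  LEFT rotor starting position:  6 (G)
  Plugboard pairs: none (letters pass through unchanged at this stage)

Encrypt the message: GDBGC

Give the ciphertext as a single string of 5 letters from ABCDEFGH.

Char 1 ('G'): step: R->2, L=6; G->plug->G->R->G->L->E->refl->C->L'->H->R'->C->plug->C
Char 2 ('D'): step: R->3, L=6; D->plug->D->R->E->L->G->refl->F->L'->A->R'->G->plug->G
Char 3 ('B'): step: R->4, L=6; B->plug->B->R->A->L->F->refl->G->L'->E->R'->E->plug->E
Char 4 ('G'): step: R->5, L=6; G->plug->G->R->F->L->D->refl->B->L'->B->R'->C->plug->C
Char 5 ('C'): step: R->6, L=6; C->plug->C->R->C->L->A->refl->H->L'->D->R'->G->plug->G

Answer: CGECG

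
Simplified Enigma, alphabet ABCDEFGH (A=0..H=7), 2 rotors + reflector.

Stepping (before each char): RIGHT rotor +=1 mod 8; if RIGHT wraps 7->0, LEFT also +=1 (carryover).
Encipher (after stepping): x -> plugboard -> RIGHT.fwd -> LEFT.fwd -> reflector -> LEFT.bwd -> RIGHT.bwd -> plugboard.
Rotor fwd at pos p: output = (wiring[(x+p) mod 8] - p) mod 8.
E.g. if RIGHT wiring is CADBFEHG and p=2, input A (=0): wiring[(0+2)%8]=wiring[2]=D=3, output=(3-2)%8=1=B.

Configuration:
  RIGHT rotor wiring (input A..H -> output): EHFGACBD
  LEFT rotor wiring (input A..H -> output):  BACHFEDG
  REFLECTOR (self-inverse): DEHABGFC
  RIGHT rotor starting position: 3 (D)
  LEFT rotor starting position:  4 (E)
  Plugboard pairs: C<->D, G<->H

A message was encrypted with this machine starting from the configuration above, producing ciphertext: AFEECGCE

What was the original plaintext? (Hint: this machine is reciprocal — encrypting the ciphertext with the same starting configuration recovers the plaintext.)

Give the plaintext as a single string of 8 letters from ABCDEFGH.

Char 1 ('A'): step: R->4, L=4; A->plug->A->R->E->L->F->refl->G->L'->G->R'->B->plug->B
Char 2 ('F'): step: R->5, L=4; F->plug->F->R->A->L->B->refl->E->L'->F->R'->A->plug->A
Char 3 ('E'): step: R->6, L=4; E->plug->E->R->H->L->D->refl->A->L'->B->R'->D->plug->C
Char 4 ('E'): step: R->7, L=4; E->plug->E->R->H->L->D->refl->A->L'->B->R'->F->plug->F
Char 5 ('C'): step: R->0, L->5 (L advanced); C->plug->D->R->G->L->C->refl->H->L'->A->R'->E->plug->E
Char 6 ('G'): step: R->1, L=5; G->plug->H->R->D->L->E->refl->B->L'->C->R'->G->plug->H
Char 7 ('C'): step: R->2, L=5; C->plug->D->R->A->L->H->refl->C->L'->G->R'->C->plug->D
Char 8 ('E'): step: R->3, L=5; E->plug->E->R->A->L->H->refl->C->L'->G->R'->D->plug->C

Answer: BACFEHDC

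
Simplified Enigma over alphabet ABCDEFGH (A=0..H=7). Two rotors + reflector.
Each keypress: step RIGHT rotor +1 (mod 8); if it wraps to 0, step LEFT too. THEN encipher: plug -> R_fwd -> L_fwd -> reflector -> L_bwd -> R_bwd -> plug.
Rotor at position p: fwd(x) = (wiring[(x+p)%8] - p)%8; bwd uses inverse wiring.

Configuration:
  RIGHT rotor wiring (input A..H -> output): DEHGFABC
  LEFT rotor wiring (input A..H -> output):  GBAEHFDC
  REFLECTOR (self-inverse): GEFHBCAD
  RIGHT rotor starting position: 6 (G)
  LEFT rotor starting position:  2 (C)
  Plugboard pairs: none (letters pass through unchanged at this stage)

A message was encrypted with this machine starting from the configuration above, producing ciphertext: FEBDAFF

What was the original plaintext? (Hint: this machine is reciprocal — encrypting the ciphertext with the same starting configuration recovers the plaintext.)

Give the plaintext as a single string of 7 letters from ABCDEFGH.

Answer: BBACDAE

Derivation:
Char 1 ('F'): step: R->7, L=2; F->plug->F->R->G->L->E->refl->B->L'->E->R'->B->plug->B
Char 2 ('E'): step: R->0, L->3 (L advanced); E->plug->E->R->F->L->D->refl->H->L'->E->R'->B->plug->B
Char 3 ('B'): step: R->1, L=3; B->plug->B->R->G->L->G->refl->A->L'->D->R'->A->plug->A
Char 4 ('D'): step: R->2, L=3; D->plug->D->R->G->L->G->refl->A->L'->D->R'->C->plug->C
Char 5 ('A'): step: R->3, L=3; A->plug->A->R->D->L->A->refl->G->L'->G->R'->D->plug->D
Char 6 ('F'): step: R->4, L=3; F->plug->F->R->A->L->B->refl->E->L'->B->R'->A->plug->A
Char 7 ('F'): step: R->5, L=3; F->plug->F->R->C->L->C->refl->F->L'->H->R'->E->plug->E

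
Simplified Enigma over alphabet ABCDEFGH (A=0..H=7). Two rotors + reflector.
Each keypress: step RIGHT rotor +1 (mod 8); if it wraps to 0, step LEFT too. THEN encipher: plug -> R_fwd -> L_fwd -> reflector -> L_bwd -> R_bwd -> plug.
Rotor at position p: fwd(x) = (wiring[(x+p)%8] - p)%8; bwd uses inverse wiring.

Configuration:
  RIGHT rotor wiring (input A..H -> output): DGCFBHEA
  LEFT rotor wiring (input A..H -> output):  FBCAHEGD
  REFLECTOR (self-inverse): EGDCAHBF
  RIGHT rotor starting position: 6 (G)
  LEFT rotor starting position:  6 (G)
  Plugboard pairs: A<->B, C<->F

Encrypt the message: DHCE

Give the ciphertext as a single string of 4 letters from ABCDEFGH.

Char 1 ('D'): step: R->7, L=6; D->plug->D->R->D->L->D->refl->C->L'->F->R'->H->plug->H
Char 2 ('H'): step: R->0, L->7 (L advanced); H->plug->H->R->A->L->E->refl->A->L'->F->R'->D->plug->D
Char 3 ('C'): step: R->1, L=7; C->plug->F->R->D->L->D->refl->C->L'->C->R'->H->plug->H
Char 4 ('E'): step: R->2, L=7; E->plug->E->R->C->L->C->refl->D->L'->D->R'->B->plug->A

Answer: HDHA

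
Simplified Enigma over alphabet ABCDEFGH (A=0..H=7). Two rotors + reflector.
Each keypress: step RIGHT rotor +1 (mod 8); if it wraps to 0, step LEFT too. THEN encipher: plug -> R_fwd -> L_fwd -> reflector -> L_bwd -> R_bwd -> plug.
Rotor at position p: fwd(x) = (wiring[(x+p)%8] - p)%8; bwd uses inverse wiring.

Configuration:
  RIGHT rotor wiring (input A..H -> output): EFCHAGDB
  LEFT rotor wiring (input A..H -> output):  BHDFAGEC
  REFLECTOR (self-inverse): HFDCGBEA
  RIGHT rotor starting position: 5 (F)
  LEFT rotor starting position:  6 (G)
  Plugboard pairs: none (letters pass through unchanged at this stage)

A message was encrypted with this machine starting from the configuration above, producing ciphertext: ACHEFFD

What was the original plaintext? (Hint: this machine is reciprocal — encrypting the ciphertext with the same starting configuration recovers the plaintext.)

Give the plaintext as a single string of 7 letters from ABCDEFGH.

Char 1 ('A'): step: R->6, L=6; A->plug->A->R->F->L->H->refl->A->L'->H->R'->D->plug->D
Char 2 ('C'): step: R->7, L=6; C->plug->C->R->G->L->C->refl->D->L'->C->R'->A->plug->A
Char 3 ('H'): step: R->0, L->7 (L advanced); H->plug->H->R->B->L->C->refl->D->L'->A->R'->E->plug->E
Char 4 ('E'): step: R->1, L=7; E->plug->E->R->F->L->B->refl->F->L'->H->R'->D->plug->D
Char 5 ('F'): step: R->2, L=7; F->plug->F->R->H->L->F->refl->B->L'->F->R'->B->plug->B
Char 6 ('F'): step: R->3, L=7; F->plug->F->R->B->L->C->refl->D->L'->A->R'->D->plug->D
Char 7 ('D'): step: R->4, L=7; D->plug->D->R->F->L->B->refl->F->L'->H->R'->C->plug->C

Answer: DAEDBDC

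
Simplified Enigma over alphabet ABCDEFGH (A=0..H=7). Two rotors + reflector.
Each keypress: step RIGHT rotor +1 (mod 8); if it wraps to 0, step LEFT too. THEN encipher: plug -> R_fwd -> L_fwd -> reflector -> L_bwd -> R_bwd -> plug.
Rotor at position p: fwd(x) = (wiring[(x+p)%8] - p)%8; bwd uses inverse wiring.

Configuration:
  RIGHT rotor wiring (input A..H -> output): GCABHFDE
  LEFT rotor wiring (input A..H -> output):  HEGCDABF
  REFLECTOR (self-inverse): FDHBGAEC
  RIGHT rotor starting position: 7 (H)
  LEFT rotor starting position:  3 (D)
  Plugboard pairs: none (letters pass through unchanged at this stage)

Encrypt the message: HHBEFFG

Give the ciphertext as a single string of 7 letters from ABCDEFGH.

Char 1 ('H'): step: R->0, L->4 (L advanced); H->plug->H->R->E->L->D->refl->B->L'->D->R'->G->plug->G
Char 2 ('H'): step: R->1, L=4; H->plug->H->R->F->L->A->refl->F->L'->C->R'->F->plug->F
Char 3 ('B'): step: R->2, L=4; B->plug->B->R->H->L->G->refl->E->L'->B->R'->E->plug->E
Char 4 ('E'): step: R->3, L=4; E->plug->E->R->B->L->E->refl->G->L'->H->R'->G->plug->G
Char 5 ('F'): step: R->4, L=4; F->plug->F->R->G->L->C->refl->H->L'->A->R'->D->plug->D
Char 6 ('F'): step: R->5, L=4; F->plug->F->R->D->L->B->refl->D->L'->E->R'->G->plug->G
Char 7 ('G'): step: R->6, L=4; G->plug->G->R->B->L->E->refl->G->L'->H->R'->H->plug->H

Answer: GFEGDGH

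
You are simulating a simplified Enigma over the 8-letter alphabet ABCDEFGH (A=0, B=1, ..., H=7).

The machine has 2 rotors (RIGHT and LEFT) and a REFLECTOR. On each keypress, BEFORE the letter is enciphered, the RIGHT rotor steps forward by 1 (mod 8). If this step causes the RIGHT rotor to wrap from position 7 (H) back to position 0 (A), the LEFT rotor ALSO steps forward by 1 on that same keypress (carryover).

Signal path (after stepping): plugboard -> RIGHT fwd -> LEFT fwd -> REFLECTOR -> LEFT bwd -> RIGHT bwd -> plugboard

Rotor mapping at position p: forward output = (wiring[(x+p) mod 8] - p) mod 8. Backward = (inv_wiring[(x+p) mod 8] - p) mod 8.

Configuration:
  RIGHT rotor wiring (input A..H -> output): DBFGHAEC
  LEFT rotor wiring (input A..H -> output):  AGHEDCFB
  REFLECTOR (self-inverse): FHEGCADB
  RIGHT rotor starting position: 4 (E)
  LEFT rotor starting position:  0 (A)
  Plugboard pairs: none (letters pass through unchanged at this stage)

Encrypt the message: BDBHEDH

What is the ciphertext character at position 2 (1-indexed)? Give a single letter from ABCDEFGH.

Char 1 ('B'): step: R->5, L=0; B->plug->B->R->H->L->B->refl->H->L'->C->R'->H->plug->H
Char 2 ('D'): step: R->6, L=0; D->plug->D->R->D->L->E->refl->C->L'->F->R'->C->plug->C

C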